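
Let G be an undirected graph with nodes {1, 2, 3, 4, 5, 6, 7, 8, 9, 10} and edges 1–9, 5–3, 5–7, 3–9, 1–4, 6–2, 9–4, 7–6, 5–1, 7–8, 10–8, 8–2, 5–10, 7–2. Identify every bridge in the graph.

none

The edges on the cycle 5-3-9-4-1-5 are not bridges since each lies on that cycle.
Every edge lies on some cycle, so there are no bridges.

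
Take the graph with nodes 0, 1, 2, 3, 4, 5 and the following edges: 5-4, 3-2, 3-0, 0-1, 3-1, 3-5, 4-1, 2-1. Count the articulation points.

0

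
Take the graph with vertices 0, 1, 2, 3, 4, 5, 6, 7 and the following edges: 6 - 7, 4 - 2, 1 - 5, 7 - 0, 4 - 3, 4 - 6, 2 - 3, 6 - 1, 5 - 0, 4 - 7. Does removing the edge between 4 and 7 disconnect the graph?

After removing 4 - 7, the path 4-6-7 still connects them, so the edge is not a bridge.

No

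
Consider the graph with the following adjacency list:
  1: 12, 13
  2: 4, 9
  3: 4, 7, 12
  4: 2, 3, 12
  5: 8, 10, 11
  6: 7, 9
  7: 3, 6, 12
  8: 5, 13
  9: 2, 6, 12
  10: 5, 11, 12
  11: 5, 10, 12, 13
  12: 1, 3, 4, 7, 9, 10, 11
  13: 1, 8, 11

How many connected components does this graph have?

1

Starting from 1 we can reach 1, 2, 3, 4, 5, 6, 7, 8, 9, 10, 11, 12, 13. That is one component of size 13.
Total: 1 component.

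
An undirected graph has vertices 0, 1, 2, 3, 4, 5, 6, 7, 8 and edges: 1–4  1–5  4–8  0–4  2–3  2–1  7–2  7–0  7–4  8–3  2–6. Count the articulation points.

2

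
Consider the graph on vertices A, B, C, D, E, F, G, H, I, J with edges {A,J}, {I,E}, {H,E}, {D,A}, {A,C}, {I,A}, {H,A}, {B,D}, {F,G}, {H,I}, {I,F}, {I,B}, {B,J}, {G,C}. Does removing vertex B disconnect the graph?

Deleting B leaves 1 component (was 1) (its neighbors D, I, J remain connected to each other), so B is not a cut vertex.

No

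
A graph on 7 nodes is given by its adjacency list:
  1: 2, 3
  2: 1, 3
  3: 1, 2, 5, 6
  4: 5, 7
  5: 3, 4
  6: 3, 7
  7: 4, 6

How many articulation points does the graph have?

1

Removing 3 increases the component count from 1 to 2, so 3 is a cut vertex.
By contrast removing 6 leaves 1 component; it is not a cut vertex. No other vertex is a cut vertex either.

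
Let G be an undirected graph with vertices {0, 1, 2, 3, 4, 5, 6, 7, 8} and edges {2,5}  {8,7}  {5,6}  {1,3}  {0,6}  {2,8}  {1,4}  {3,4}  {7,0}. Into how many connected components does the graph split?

2

Starting from 1 we can reach 1, 3, 4. That is one component of size 3.
Starting from 0 we can reach 0, 2, 5, 6, 7, 8. That is one component of size 6.
Total: 2 components.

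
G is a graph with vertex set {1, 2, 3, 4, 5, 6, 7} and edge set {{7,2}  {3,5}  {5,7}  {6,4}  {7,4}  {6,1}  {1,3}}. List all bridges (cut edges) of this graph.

The edges on the cycle 6-1-3-5-7-4-6 are not bridges since each lies on that cycle.
But removing 7 - 2 disconnects 7 from 2 — this is a bridge.

2-7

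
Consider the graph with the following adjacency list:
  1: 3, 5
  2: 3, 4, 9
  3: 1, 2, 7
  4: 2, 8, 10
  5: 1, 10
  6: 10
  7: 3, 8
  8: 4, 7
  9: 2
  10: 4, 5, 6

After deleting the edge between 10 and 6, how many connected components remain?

2

Before removal there is 1 component.
10-6 is a bridge — removing it separates 10's side from 6's side.
After removal: 2 components.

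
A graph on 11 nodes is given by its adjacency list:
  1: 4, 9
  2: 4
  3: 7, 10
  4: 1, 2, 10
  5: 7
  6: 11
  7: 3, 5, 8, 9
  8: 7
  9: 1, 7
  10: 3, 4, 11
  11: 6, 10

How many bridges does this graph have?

5

The edges on the cycle 7-3-10-4-1-9-7 are not bridges since each lies on that cycle.
But removing 6-11 disconnects 6 from 11; removing 10-11 disconnects 10 from 11; removing 7-8 disconnects 7 from 8; removing 2-4 disconnects 2 from 4 — these are bridges.
In total 5 edges are bridges.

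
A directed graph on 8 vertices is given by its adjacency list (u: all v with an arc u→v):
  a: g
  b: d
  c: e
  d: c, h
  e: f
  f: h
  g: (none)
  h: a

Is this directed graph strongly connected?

There is no directed path from d to b, so the graph is not strongly connected.

No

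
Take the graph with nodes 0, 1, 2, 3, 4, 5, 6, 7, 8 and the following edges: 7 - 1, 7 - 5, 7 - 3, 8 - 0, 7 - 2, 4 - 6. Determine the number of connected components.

Starting from 0 we can reach 0, 8. That is one component of size 2.
Starting from 4 we can reach 4, 6. That is one component of size 2.
Starting from 1 we can reach 1, 2, 3, 5, 7. That is one component of size 5.
Total: 3 components.

3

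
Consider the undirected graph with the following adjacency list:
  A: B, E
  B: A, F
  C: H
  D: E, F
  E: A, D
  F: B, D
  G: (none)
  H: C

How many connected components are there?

3

G is isolated — a component by itself.
Starting from C we can reach C, H. That is one component of size 2.
Starting from A we can reach A, B, D, E, F. That is one component of size 5.
Total: 3 components.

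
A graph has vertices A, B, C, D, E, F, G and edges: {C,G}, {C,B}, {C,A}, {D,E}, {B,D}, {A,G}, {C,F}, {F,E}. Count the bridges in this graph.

The edges on the cycle C-A-G-C are not bridges since each lies on that cycle.
Every edge lies on some cycle, so there are no bridges.

0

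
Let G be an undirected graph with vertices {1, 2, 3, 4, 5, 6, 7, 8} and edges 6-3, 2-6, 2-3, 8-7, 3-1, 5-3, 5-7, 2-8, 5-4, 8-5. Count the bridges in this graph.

2

The edges on the cycle 2-8-5-3-6-2 are not bridges since each lies on that cycle.
But removing 1-3 disconnects 1 from 3; removing 4-5 disconnects 4 from 5 — these are bridges.
That makes 2 bridges.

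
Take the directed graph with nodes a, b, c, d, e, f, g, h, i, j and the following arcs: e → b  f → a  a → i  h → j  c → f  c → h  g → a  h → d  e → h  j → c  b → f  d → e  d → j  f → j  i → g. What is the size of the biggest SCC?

{b, c, d, e, f, h, j} are all mutually reachable — one SCC of size 7.
{a, g, i} are all mutually reachable — one SCC of size 3.
The largest has 7 vertices.

7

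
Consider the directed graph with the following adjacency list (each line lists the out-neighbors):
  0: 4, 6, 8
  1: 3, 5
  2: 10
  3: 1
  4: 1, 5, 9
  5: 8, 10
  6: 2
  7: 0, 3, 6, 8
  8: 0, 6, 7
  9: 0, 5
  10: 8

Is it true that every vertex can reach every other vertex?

Yes

From 4 we can reach every vertex (0, 1, 2, 3, 4, 5, 6, 7, 8, 9, 10), and every vertex can reach 4 (0, 1, 2, 3, 4, 5, 6, 7, 8, 9, 10). So the whole graph is one strongly connected component.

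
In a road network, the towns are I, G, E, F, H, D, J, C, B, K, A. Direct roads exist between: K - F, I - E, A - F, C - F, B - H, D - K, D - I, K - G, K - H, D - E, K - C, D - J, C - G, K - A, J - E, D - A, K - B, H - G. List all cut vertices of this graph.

Removing D increases the component count from 1 to 2, so D is a cut vertex.
By contrast removing A leaves 1 component; it is not a cut vertex. No other vertex is a cut vertex either.

D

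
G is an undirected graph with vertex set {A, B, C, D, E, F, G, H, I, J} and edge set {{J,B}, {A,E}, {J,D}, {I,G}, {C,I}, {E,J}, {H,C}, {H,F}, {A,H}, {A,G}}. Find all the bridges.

A-E, B-J, D-J, E-J, F-H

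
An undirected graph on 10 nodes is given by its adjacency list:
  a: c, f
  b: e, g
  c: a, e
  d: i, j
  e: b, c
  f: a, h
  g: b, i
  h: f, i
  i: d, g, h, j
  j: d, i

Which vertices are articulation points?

i

Removing i increases the component count from 1 to 2, so i is a cut vertex.
By contrast removing d leaves 1 component; it is not a cut vertex. No other vertex is a cut vertex either.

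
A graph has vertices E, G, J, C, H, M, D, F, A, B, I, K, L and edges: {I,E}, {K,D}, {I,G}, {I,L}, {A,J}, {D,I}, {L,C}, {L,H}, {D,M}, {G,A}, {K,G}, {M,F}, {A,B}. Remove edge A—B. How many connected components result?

2

Before removal there is 1 component.
A—B is a bridge — removing it separates A's side from B's side.
After removal: 2 components.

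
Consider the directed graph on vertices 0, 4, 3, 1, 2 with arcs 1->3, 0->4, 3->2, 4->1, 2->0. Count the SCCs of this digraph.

{0, 1, 2, 3, 4} are all mutually reachable — one SCC of size 5.
That gives 1 strongly connected component.

1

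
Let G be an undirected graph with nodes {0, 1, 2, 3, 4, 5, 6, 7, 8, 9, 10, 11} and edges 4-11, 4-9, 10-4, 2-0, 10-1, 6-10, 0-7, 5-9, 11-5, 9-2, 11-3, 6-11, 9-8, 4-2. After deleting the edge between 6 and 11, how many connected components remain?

6 and 11 are still connected via 6-10-4-11, so the component count stays at 1.

1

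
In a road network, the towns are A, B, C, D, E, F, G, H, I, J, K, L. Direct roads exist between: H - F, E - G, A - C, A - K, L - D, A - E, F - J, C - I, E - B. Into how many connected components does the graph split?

Starting from D we can reach D, L. That is one component of size 2.
Starting from F we can reach F, H, J. That is one component of size 3.
Starting from A we can reach A, B, C, E, G, I, K. That is one component of size 7.
Total: 3 components.

3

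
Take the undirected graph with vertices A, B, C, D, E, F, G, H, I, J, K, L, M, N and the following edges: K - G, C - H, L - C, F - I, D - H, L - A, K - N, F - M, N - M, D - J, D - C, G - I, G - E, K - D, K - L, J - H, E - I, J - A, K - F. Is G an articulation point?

No

Deleting G leaves 2 components (was 2), so G is not a cut vertex.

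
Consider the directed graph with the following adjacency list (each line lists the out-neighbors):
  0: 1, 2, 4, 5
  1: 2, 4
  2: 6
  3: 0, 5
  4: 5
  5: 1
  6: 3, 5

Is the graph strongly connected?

From 4 we can reach every vertex (0, 1, 2, 3, 4, 5, 6), and every vertex can reach 4 (0, 1, 2, 3, 4, 5, 6). So the whole graph is one strongly connected component.

Yes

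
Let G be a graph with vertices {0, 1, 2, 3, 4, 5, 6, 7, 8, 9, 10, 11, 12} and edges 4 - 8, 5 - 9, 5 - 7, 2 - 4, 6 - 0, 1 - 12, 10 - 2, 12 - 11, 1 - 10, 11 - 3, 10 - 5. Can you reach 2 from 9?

From 9 we can reach 1, 2, 3, 4, 5, 7, 8, 9, 10, 11, 12, which includes 2.

Yes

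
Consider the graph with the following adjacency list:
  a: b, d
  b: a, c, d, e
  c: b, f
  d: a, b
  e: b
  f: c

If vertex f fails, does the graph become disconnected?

No

Deleting f leaves 1 component (was 1), so f is not a cut vertex.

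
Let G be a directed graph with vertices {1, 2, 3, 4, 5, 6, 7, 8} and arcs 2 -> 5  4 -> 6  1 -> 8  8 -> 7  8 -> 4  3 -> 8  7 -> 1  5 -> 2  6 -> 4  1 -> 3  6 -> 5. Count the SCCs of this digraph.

{1, 3, 7, 8} are all mutually reachable — one SCC of size 4.
{2, 5} are all mutually reachable — one SCC of size 2.
{4, 6} are all mutually reachable — one SCC of size 2.
That gives 3 strongly connected components.

3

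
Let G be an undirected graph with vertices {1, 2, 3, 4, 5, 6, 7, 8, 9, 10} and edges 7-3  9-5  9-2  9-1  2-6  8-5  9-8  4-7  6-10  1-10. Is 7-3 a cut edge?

Removing 7-3 leaves no path between 7 and 3: the component count goes from 2 to 3. So it is a bridge.

Yes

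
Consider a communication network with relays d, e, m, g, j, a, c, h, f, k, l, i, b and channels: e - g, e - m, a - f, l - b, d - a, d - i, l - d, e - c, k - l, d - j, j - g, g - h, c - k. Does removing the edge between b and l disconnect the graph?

Yes

Removing b - l leaves no path between b and l: the component count goes from 1 to 2. So it is a bridge.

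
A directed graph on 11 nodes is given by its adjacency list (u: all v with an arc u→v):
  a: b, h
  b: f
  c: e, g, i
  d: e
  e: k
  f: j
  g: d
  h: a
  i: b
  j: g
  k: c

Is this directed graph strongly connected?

No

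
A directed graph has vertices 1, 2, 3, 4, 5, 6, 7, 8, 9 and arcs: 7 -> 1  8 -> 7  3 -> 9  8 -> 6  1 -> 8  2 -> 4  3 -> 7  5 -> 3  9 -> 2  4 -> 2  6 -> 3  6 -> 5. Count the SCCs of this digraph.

{1, 3, 5, 6, 7, 8} are all mutually reachable — one SCC of size 6.
{2, 4} are all mutually reachable — one SCC of size 2.
{9} is an SCC by itself.
That gives 3 strongly connected components.

3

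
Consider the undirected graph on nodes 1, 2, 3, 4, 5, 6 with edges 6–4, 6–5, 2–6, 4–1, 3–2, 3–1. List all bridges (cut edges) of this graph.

5-6

The edges on the cycle 3-2-6-4-1-3 are not bridges since each lies on that cycle.
But removing 6–5 disconnects 6 from 5 — this is a bridge.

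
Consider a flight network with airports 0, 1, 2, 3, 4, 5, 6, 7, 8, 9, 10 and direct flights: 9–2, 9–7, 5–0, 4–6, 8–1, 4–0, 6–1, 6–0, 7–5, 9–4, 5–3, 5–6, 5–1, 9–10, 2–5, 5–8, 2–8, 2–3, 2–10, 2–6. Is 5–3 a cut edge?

No

After removing 5–3, the path 5-2-3 still connects them, so the edge is not a bridge.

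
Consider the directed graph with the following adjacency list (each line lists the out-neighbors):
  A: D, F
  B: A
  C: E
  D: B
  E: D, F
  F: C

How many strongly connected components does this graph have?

1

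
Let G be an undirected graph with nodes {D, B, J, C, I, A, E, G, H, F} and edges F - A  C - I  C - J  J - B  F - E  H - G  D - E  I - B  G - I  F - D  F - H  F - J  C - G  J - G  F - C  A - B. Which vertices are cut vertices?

F

Removing F increases the component count from 1 to 2, so F is a cut vertex.
By contrast removing B leaves 1 component; it is not a cut vertex. No other vertex is a cut vertex either.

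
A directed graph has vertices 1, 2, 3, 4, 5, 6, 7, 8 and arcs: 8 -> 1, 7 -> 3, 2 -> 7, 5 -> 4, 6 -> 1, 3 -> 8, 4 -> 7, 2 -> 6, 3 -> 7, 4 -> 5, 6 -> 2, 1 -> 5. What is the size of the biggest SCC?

{1, 3, 4, 5, 7, 8} are all mutually reachable — one SCC of size 6.
{2, 6} are all mutually reachable — one SCC of size 2.
The largest has 6 vertices.

6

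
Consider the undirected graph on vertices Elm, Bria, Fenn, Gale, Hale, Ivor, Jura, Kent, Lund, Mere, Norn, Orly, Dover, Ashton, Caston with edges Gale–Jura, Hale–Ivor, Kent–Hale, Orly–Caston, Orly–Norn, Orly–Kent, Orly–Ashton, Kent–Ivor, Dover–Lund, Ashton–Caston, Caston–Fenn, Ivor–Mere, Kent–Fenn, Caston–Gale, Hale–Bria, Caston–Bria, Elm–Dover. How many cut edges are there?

6

The edges on the cycle Kent-Hale-Ivor-Kent are not bridges since each lies on that cycle.
But removing Caston–Gale disconnects Caston from Gale; removing Dover–Lund disconnects Dover from Lund; removing Mere–Ivor disconnects Mere from Ivor; removing Orly–Norn disconnects Orly from Norn — these are bridges.
In total 6 edges are bridges.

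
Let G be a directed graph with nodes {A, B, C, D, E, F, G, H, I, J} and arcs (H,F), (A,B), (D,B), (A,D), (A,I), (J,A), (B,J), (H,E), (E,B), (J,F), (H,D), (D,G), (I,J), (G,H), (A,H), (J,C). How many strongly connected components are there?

3

{A, B, D, E, G, H, I, J} are all mutually reachable — one SCC of size 8.
{F} is an SCC by itself.
{C} is an SCC by itself.
That gives 3 strongly connected components.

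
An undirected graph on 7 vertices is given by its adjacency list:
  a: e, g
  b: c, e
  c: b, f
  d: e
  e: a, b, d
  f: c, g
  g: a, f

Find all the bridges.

d-e

The edges on the cycle c-f-g-a-e-b-c are not bridges since each lies on that cycle.
But removing e-d disconnects e from d — this is a bridge.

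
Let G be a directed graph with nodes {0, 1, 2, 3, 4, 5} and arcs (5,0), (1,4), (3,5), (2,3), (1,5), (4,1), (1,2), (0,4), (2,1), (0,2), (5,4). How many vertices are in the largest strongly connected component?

6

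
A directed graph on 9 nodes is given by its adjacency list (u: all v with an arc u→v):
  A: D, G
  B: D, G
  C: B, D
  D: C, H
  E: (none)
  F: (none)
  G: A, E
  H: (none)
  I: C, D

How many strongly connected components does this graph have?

5

{A, B, C, D, G} are all mutually reachable — one SCC of size 5.
{H} is an SCC by itself.
{E} is an SCC by itself.
{I} is an SCC by itself.
{F} is an SCC by itself.
That gives 5 strongly connected components.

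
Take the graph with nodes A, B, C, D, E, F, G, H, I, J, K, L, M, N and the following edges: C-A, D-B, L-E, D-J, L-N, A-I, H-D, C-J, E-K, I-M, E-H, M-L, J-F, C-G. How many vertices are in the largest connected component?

14

Starting from A we can reach A, B, C, D, E, F, G, H, I, J, K, L, M, N. That is one component of size 14.
The largest has 14 vertices.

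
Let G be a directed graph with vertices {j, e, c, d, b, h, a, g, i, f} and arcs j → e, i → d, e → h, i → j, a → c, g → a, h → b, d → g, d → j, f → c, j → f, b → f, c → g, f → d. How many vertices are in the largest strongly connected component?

6

{b, d, e, f, h, j} are all mutually reachable — one SCC of size 6.
{a, c, g} are all mutually reachable — one SCC of size 3.
{i} is an SCC by itself.
The largest has 6 vertices.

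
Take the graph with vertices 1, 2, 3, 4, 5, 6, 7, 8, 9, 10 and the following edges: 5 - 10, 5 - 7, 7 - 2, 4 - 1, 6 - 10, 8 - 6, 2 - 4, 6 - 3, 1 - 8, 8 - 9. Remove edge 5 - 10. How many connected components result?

1

5 and 10 are still connected via 5-7-2-4-1-8-6-10, so the component count stays at 1.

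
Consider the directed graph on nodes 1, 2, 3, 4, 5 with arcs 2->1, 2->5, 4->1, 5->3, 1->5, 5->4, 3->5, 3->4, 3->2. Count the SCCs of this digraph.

{1, 2, 3, 4, 5} are all mutually reachable — one SCC of size 5.
That gives 1 strongly connected component.

1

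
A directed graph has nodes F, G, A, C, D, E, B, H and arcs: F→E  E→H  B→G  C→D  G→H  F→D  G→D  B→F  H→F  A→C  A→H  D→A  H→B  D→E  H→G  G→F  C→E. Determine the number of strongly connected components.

1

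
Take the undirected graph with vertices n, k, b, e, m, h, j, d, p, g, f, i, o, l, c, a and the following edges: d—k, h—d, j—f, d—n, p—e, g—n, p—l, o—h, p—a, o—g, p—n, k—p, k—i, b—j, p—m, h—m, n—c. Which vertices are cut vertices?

j, k, n, p

Removing j increases the component count from 2 to 3, so j is a cut vertex.
Removing k increases the component count from 2 to 3, so k is a cut vertex.
Removing n increases the component count from 2 to 3, so n is a cut vertex.
Likewise p is a cut vertex.
By contrast removing g leaves 2 components; it is not a cut vertex. No other vertex is a cut vertex either.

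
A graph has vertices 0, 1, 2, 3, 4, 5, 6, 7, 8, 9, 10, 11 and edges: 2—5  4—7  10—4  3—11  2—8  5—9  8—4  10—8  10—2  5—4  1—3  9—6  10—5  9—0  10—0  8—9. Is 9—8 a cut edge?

No

After removing 9—8, the path 9-5-10-8 still connects them, so the edge is not a bridge.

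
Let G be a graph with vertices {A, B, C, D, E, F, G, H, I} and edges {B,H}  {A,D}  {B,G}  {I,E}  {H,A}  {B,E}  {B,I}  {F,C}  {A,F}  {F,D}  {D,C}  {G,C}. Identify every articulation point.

B

Removing B increases the component count from 1 to 2, so B is a cut vertex.
By contrast removing E leaves 1 component; it is not a cut vertex. No other vertex is a cut vertex either.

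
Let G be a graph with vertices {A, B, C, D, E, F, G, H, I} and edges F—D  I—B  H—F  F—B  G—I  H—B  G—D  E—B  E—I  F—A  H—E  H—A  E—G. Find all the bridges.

none

The edges on the cycle E-G-I-E are not bridges since each lies on that cycle.
Every edge lies on some cycle, so there are no bridges.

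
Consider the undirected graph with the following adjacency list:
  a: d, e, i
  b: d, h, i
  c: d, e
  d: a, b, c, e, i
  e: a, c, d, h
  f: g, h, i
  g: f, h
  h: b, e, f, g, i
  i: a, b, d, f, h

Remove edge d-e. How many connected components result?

1

d and e are still connected via d-a-e, so the component count stays at 1.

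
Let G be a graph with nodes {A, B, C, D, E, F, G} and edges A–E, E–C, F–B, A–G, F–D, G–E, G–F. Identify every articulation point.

Removing E increases the component count from 1 to 2, so E is a cut vertex.
Removing F increases the component count from 1 to 3, so F is a cut vertex.
Removing G increases the component count from 1 to 2, so G is a cut vertex.
By contrast removing B leaves 1 component; it is not a cut vertex. No other vertex is a cut vertex either.

E, F, G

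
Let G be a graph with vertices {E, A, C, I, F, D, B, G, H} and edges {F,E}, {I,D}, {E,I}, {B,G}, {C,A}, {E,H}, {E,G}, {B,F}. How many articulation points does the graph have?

Removing E increases the component count from 2 to 4, so E is a cut vertex.
Removing I increases the component count from 2 to 3, so I is a cut vertex.
By contrast removing D leaves 2 components; it is not a cut vertex. No other vertex is a cut vertex either.

2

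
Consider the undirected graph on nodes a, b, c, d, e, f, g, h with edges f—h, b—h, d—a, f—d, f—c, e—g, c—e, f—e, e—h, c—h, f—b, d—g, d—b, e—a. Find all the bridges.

The edges on the cycle f-d-b-h-e-c-f are not bridges since each lies on that cycle.
Every edge lies on some cycle, so there are no bridges.

none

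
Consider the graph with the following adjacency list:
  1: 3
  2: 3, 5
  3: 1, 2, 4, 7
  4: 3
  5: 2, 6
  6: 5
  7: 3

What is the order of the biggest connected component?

Starting from 1 we can reach 1, 2, 3, 4, 5, 6, 7. That is one component of size 7.
The largest has 7 vertices.

7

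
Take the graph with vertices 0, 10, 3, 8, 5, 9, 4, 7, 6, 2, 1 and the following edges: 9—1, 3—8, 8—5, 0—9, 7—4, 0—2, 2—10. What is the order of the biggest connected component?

5

6 is isolated — a component by itself.
Starting from 4 we can reach 4, 7. That is one component of size 2.
Starting from 3 we can reach 3, 5, 8. That is one component of size 3.
Starting from 0 we can reach 0, 1, 2, 9, 10. That is one component of size 5.
The largest has 5 vertices.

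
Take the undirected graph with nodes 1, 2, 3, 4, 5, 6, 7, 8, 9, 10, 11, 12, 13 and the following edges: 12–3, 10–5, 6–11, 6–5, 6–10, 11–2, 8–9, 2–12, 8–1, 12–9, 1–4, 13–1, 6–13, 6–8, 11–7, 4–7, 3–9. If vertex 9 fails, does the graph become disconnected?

Deleting 9 leaves 1 component (was 1) (its neighbors 3, 8, 12 remain connected to each other), so 9 is not a cut vertex.

No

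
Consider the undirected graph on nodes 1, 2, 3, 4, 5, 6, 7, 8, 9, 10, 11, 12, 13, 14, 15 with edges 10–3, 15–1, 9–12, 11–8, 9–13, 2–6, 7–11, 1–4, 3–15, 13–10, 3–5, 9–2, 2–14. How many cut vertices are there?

Removing 1 increases the component count from 2 to 3, so 1 is a cut vertex.
Removing 2 increases the component count from 2 to 4, so 2 is a cut vertex.
Removing 3 increases the component count from 2 to 4, so 3 is a cut vertex.
Likewise 9, 10, 11, 13, 15 are cut vertices.
By contrast removing 8 leaves 2 components; it is not a cut vertex. No other vertex is a cut vertex either.

8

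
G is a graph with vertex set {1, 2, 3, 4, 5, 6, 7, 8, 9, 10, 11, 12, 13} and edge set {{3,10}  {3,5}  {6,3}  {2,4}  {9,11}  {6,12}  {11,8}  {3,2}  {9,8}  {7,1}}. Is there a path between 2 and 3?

From 2 we can reach 2, 3, 4, 5, 6, 10, 12, which includes 3.

Yes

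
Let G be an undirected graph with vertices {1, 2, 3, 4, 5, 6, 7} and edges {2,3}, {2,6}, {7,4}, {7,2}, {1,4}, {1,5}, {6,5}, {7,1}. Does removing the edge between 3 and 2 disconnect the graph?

Removing 3 - 2 leaves no path between 3 and 2: the component count goes from 1 to 2. So it is a bridge.

Yes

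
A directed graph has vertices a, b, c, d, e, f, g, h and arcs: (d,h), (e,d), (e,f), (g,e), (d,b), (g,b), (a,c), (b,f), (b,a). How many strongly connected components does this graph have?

8

{f} is an SCC by itself.
{b} is an SCC by itself.
{e} is an SCC by itself.
{d} is an SCC by itself.
{a} is an SCC by itself.
(and 3 more singleton SCCs)
That gives 8 strongly connected components.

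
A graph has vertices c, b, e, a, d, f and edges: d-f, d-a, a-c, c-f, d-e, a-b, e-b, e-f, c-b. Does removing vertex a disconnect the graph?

Deleting a leaves 1 component (was 1) (its neighbors b, c, d remain connected to each other), so a is not a cut vertex.

No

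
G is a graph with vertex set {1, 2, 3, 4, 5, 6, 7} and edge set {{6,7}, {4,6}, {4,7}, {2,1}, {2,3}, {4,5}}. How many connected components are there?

2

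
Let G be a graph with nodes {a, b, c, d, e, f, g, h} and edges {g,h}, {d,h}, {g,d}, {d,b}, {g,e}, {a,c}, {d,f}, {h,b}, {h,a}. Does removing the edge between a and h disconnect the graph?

Yes

Removing a–h leaves no path between a and h: the component count goes from 1 to 2. So it is a bridge.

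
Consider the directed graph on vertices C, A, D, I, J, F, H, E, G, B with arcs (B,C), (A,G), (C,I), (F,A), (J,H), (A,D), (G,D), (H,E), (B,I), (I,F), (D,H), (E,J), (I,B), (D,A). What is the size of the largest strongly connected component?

3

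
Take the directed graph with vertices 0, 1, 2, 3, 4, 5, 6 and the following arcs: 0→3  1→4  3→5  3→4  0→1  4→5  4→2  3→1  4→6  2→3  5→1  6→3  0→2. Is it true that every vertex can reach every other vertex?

No

There is no directed path from 2 to 0, so the graph is not strongly connected.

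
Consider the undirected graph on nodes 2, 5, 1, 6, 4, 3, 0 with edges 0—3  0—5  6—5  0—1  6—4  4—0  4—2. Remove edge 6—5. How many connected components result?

1

6 and 5 are still connected via 6-4-0-5, so the component count stays at 1.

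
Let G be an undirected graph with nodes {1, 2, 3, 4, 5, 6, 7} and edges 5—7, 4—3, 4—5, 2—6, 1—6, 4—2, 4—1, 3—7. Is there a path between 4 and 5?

Yes

From 4 we can reach 1, 2, 3, 4, 5, 6, 7, which includes 5.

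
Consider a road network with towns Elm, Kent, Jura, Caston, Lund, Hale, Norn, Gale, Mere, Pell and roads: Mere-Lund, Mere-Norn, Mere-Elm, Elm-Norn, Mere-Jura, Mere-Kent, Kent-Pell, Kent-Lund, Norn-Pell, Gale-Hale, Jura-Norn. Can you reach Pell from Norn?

From Norn we can reach Elm, Jura, Kent, Lund, Mere, Norn, Pell, which includes Pell.

Yes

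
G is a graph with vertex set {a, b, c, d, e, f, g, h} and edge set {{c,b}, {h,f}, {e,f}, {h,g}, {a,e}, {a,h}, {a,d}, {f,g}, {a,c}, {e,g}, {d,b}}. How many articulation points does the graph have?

1

Removing a increases the component count from 1 to 2, so a is a cut vertex.
By contrast removing e leaves 1 component; it is not a cut vertex. No other vertex is a cut vertex either.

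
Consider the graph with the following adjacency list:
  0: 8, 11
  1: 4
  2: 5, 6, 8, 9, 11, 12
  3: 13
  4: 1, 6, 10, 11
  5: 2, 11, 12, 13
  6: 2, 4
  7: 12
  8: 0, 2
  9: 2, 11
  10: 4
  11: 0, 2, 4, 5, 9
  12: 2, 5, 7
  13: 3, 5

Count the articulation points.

4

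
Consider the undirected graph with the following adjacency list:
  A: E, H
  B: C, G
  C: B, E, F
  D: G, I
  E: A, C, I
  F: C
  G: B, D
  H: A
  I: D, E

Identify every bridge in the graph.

A-E, A-H, C-F

The edges on the cycle B-G-D-I-E-C-B are not bridges since each lies on that cycle.
But removing H-A disconnects H from A; removing E-A disconnects E from A; removing C-F disconnects C from F — these are bridges.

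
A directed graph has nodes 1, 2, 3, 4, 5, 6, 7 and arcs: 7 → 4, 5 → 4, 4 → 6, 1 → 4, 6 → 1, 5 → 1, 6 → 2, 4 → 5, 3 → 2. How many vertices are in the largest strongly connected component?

4

{1, 4, 5, 6} are all mutually reachable — one SCC of size 4.
{2} is an SCC by itself.
{3} is an SCC by itself.
{7} is an SCC by itself.
The largest has 4 vertices.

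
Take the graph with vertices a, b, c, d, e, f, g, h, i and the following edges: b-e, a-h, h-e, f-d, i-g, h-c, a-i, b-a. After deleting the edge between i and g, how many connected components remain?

Before removal there are 2 components.
i-g is a bridge — removing it separates i's side from g's side.
After removal: 3 components.

3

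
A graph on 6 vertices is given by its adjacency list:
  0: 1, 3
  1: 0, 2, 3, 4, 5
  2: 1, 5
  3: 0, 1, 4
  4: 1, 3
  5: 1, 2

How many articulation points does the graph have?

1

Removing 1 increases the component count from 1 to 2, so 1 is a cut vertex.
By contrast removing 2 leaves 1 component; it is not a cut vertex. No other vertex is a cut vertex either.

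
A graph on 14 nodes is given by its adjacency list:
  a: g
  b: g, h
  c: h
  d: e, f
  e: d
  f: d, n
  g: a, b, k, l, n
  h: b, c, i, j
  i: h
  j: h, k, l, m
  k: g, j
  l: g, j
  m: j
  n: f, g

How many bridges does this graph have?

8

The edges on the cycle g-b-h-j-l-g are not bridges since each lies on that cycle.
But removing d-f disconnects d from f; removing n-f disconnects n from f; removing a-g disconnects a from g; removing h-c disconnects h from c — these are bridges.
In total 8 edges are bridges.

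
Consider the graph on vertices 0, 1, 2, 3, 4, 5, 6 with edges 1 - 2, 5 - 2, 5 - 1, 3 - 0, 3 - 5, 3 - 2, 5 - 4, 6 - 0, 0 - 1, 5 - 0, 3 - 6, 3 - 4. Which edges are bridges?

The edges on the cycle 3-6-0-1-2-3 are not bridges since each lies on that cycle.
Every edge lies on some cycle, so there are no bridges.

none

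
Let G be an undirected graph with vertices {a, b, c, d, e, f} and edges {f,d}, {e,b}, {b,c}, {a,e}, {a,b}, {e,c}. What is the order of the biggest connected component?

Starting from d we can reach d, f. That is one component of size 2.
Starting from a we can reach a, b, c, e. That is one component of size 4.
The largest has 4 vertices.

4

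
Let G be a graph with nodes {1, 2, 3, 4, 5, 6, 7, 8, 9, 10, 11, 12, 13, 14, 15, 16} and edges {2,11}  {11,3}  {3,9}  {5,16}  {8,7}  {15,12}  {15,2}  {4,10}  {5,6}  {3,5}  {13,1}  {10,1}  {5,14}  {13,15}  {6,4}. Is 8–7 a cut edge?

Removing 8–7 leaves no path between 8 and 7: the component count goes from 2 to 3. So it is a bridge.

Yes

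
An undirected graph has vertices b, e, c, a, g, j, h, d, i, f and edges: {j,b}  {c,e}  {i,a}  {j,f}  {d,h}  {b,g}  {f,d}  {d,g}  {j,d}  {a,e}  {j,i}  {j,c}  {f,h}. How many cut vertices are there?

1

Removing j increases the component count from 1 to 2, so j is a cut vertex.
By contrast removing c leaves 1 component; it is not a cut vertex. No other vertex is a cut vertex either.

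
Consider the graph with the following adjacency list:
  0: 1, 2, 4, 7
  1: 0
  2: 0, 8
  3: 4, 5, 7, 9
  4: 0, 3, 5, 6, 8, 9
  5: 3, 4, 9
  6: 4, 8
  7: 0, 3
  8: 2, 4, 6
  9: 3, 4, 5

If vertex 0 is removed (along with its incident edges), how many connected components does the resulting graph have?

With 0 gone, the remaining components are: {1}; {2, 3, 4, 5, 6, 7, 8, 9}.
That is 2 components.

2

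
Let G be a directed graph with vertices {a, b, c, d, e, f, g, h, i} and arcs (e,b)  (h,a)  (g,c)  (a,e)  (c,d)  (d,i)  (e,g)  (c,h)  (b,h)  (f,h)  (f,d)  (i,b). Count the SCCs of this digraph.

{a, b, c, d, e, g, h, i} are all mutually reachable — one SCC of size 8.
{f} is an SCC by itself.
That gives 2 strongly connected components.

2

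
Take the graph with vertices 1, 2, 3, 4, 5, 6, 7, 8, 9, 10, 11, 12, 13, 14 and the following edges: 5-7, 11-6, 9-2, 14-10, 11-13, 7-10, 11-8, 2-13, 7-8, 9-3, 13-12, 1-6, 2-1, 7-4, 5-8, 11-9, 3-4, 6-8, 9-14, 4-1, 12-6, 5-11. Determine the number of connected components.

Starting from 1 we can reach 1, 2, 3, 4, 5, 6, 7, 8, 9, 10, 11, 12, 13, 14. That is one component of size 14.
Total: 1 component.

1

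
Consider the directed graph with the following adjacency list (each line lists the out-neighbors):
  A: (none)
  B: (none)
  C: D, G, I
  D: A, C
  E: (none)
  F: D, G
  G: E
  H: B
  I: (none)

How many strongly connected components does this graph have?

8

{C, D} are all mutually reachable — one SCC of size 2.
{H} is an SCC by itself.
{B} is an SCC by itself.
{E} is an SCC by itself.
{A} is an SCC by itself.
(and 3 more singleton SCCs)
That gives 8 strongly connected components.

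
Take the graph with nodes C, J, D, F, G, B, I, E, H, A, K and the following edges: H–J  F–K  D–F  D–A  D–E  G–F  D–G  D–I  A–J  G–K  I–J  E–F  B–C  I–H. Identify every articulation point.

D

Removing D increases the component count from 2 to 3, so D is a cut vertex.
By contrast removing F leaves 2 components; it is not a cut vertex. No other vertex is a cut vertex either.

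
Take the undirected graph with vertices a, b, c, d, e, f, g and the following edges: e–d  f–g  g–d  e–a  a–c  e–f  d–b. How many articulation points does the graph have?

Removing a increases the component count from 1 to 2, so a is a cut vertex.
Removing d increases the component count from 1 to 2, so d is a cut vertex.
Removing e increases the component count from 1 to 2, so e is a cut vertex.
By contrast removing b leaves 1 component; it is not a cut vertex. No other vertex is a cut vertex either.

3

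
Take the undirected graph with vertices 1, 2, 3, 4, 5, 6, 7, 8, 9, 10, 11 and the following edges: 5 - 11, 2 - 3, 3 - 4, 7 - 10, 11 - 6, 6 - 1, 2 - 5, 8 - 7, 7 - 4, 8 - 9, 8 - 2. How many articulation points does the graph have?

6

Removing 2 increases the component count from 1 to 2, so 2 is a cut vertex.
Removing 5 increases the component count from 1 to 2, so 5 is a cut vertex.
Removing 6 increases the component count from 1 to 2, so 6 is a cut vertex.
Likewise 7, 8, 11 are cut vertices.
By contrast removing 4 leaves 1 component; it is not a cut vertex. No other vertex is a cut vertex either.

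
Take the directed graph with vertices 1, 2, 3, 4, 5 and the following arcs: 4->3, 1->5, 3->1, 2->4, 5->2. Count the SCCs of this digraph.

{1, 2, 3, 4, 5} are all mutually reachable — one SCC of size 5.
That gives 1 strongly connected component.

1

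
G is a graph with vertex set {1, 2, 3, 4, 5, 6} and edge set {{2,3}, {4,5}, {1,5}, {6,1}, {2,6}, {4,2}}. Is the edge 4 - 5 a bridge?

After removing 4 - 5, the path 4-2-6-1-5 still connects them, so the edge is not a bridge.

No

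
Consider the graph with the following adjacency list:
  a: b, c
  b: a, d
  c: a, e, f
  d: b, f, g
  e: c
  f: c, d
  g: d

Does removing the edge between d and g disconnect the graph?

Yes

Removing d-g leaves no path between d and g: the component count goes from 1 to 2. So it is a bridge.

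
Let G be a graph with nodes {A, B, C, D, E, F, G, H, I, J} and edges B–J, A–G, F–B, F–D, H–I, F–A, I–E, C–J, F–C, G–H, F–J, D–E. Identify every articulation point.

Removing F increases the component count from 1 to 2, so F is a cut vertex.
By contrast removing D leaves 1 component; it is not a cut vertex. No other vertex is a cut vertex either.

F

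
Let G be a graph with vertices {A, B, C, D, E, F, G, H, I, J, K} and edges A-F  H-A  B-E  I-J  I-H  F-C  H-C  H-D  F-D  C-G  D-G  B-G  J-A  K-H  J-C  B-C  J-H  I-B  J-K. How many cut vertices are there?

Removing B increases the component count from 1 to 2, so B is a cut vertex.
By contrast removing A leaves 1 component; it is not a cut vertex. No other vertex is a cut vertex either.

1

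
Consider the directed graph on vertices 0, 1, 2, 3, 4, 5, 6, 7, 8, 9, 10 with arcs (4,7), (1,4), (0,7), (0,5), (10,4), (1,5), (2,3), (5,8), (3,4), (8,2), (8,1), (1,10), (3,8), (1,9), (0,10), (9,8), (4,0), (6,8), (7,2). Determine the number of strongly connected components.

2

{0, 1, 2, 3, 4, 5, 7, 8, 9, 10} are all mutually reachable — one SCC of size 10.
{6} is an SCC by itself.
That gives 2 strongly connected components.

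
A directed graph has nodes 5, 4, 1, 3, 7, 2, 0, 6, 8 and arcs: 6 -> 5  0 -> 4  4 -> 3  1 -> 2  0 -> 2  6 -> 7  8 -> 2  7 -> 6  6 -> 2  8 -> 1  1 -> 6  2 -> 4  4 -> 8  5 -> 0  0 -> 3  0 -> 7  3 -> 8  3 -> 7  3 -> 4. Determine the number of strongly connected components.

1

{0, 1, 2, 3, 4, 5, 6, 7, 8} are all mutually reachable — one SCC of size 9.
That gives 1 strongly connected component.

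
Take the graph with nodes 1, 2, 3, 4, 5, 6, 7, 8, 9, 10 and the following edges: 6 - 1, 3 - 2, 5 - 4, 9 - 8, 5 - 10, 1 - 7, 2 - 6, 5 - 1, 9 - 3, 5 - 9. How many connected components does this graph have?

1

Starting from 1 we can reach 1, 2, 3, 4, 5, 6, 7, 8, 9, 10. That is one component of size 10.
Total: 1 component.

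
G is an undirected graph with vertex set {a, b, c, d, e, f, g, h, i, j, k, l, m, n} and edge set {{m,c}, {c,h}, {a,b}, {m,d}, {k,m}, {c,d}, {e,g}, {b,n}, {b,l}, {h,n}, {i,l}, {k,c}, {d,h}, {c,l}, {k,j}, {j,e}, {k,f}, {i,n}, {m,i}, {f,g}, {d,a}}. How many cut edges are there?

0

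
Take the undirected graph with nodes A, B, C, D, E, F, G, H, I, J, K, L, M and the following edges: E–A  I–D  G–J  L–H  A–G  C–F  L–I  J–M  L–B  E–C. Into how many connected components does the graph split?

K is isolated — a component by itself.
Starting from B we can reach B, D, H, I, L. That is one component of size 5.
Starting from A we can reach A, C, E, F, G, J, M. That is one component of size 7.
Total: 3 components.

3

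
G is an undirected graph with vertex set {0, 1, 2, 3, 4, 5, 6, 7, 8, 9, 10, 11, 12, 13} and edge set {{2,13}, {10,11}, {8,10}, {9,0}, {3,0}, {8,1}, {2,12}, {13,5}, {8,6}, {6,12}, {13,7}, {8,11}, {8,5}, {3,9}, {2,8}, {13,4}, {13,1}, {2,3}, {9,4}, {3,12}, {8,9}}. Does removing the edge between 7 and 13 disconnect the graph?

Yes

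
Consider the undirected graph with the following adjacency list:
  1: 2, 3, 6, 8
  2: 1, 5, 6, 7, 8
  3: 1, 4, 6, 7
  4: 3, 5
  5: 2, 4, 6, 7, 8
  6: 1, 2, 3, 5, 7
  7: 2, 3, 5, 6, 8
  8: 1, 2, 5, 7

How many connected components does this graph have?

1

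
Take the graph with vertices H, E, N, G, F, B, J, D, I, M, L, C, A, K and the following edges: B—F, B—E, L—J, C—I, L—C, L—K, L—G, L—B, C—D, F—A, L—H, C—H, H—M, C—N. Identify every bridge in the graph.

The edges on the cycle L-C-H-L are not bridges since each lies on that cycle.
But removing C—I disconnects C from I; removing L—K disconnects L from K; removing H—M disconnects H from M; removing C—D disconnects C from D — these are bridges.
In total 11 edges are bridges.

A-F, B-E, B-F, B-L, C-D, C-I, C-N, G-L, H-M, J-L, K-L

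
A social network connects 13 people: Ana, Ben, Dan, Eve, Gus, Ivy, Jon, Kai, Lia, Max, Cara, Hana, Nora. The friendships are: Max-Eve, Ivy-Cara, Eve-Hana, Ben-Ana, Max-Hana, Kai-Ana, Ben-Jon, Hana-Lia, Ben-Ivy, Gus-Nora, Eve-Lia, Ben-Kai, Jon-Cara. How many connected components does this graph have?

4

Dan is isolated — a component by itself.
Starting from Gus we can reach Gus, Nora. That is one component of size 2.
Starting from Eve we can reach Eve, Lia, Max, Hana. That is one component of size 4.
Starting from Ana we can reach Ana, Ben, Ivy, Jon, Kai, Cara. That is one component of size 6.
Total: 4 components.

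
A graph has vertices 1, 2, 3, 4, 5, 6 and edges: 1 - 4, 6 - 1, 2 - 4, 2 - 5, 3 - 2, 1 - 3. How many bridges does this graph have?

The edges on the cycle 1-3-2-4-1 are not bridges since each lies on that cycle.
But removing 1 - 6 disconnects 1 from 6; removing 5 - 2 disconnects 5 from 2 — these are bridges.
That makes 2 bridges.

2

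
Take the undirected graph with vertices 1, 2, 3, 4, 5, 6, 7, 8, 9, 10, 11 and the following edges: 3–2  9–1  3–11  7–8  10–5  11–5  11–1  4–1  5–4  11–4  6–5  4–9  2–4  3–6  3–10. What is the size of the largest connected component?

9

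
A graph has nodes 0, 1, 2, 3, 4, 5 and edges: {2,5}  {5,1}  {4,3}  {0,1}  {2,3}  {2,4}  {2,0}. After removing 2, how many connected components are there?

2

With 2 gone, the remaining components are: {3, 4}; {0, 1, 5}.
That is 2 components.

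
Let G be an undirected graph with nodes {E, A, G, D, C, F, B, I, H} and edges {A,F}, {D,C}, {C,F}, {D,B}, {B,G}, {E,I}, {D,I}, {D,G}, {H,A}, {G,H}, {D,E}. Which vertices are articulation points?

D

Removing D increases the component count from 1 to 2, so D is a cut vertex.
By contrast removing H leaves 1 component; it is not a cut vertex. No other vertex is a cut vertex either.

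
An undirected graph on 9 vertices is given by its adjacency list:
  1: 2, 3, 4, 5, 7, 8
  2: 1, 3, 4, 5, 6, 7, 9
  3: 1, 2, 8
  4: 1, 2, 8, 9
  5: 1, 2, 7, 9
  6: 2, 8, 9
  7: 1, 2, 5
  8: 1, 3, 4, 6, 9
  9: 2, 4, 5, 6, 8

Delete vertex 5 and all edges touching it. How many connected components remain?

With 5 gone, the remaining components are: {1, 2, 3, 4, 6, 7, 8, 9}.
That is 1 component.

1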